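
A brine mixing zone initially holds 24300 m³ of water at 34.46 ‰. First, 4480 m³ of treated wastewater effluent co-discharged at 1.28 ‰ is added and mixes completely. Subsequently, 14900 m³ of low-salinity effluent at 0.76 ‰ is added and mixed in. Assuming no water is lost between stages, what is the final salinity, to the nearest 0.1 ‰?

19.6 ‰

Mass of salt is conserved:
Initial salt = 24,300×34.46 = 837,378
After stage 1: salt = 837,378 + 4,480×1.28 = 843,112.4; volume = 28,780 m³; S = 29.295 ‰
After stage 2: salt = 843,112.4 + 14,900×0.76 = 854,436.4; volume = 43,680 m³
S = 854,436.4 / 43,680 = 19.5613 ‰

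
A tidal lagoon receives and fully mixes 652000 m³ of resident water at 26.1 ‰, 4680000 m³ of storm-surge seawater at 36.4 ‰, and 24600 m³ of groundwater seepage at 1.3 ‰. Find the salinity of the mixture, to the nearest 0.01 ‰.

Conserving salt mass:
salt = 652,000×26.1 + 4,680,000×36.4 + 24,600×1.3 = 17,017,200 + 170,352,000 + 31,980 = 187,401,180
volume = 652,000 + 4,680,000 + 24,600 = 5,356,600 m³
S = 187,401,180 / 5,356,600 = 34.9851 ‰

34.99 ‰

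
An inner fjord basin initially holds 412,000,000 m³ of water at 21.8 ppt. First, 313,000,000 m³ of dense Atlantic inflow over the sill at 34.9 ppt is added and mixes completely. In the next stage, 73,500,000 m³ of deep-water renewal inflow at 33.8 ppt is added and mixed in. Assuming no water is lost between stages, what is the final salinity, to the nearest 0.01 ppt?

By conservation of dissolved salt,
Initial salt = 412,000,000×21.8 = 8,981,600,000
After stage 1: salt = 8,981,600,000 + 313,000,000×34.9 = 19,905,300,000; volume = 725,000,000 m³; S = 27.456 ppt
After stage 2: salt = 19,905,300,000 + 73,500,000×33.8 = 22,389,600,000; volume = 798,500,000 m³
S = 22,389,600,000 / 798,500,000 = 28.0396 ppt

28.04 ppt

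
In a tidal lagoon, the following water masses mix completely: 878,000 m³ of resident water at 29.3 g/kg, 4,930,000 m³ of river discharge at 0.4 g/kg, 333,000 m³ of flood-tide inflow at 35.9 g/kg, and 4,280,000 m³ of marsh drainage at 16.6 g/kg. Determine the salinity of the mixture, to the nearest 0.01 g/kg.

10.62 g/kg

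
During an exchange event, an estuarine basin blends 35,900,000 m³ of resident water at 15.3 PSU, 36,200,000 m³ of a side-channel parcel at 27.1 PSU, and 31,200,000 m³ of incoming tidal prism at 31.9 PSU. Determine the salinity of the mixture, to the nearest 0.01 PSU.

Weighted by volume,
salt = 35,900,000×15.3 + 36,200,000×27.1 + 31,200,000×31.9 = 549,270,000 + 981,020,000 + 995,280,000 = 2,525,570,000
volume = 35,900,000 + 36,200,000 + 31,200,000 = 103,300,000 m³
S = 2,525,570,000 / 103,300,000 = 24.4489 PSU

24.45 PSU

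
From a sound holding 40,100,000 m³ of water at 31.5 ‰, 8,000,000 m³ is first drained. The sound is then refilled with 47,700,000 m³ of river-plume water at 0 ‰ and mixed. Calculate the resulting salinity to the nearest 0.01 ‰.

Remaining after removal: 32,100,000 m³ at 31.5 ‰ (salt = 1,011,150,000)
After addition: salt = 1,011,150,000 + 47,700,000×0 = 1,011,150,000; volume = 79,800,000 m³
S = 1,011,150,000 / 79,800,000 = 12.6711 ‰

12.67 ‰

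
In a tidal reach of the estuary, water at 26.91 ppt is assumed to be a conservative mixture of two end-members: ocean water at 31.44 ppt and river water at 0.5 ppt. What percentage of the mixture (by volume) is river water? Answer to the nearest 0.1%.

Let f be the freshwater fraction. Salt balance per unit volume:
f×0.5 + (1−f)×31.44 = 26.91
f = (31.44 − 26.91) / (31.44 − 0.5) = 4.53/30.94 = 0.1464

14.6%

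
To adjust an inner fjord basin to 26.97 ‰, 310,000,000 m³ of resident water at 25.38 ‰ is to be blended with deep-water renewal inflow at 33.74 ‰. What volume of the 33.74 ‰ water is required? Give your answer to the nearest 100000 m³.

72800000 m³

Salt balance: 310,000,000×25.38 + V×33.74 = (310,000,000+V)×26.97
7,867,800,000 + 33.74V = 8,360,700,000 + 26.97V
492,900,000 = 6.77V
V = 72,806,499.26 m³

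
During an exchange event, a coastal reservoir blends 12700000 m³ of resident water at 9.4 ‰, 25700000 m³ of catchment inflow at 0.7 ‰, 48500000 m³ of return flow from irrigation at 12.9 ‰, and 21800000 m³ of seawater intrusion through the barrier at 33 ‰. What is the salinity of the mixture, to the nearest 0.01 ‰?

13.64 ‰

Conserving salt mass:
salt = 12,700,000×9.4 + 25,700,000×0.7 + 48,500,000×12.9 + 21,800,000×33 = 119,380,000 + 17,990,000 + 625,650,000 + 719,400,000 = 1,482,420,000
volume = 12,700,000 + 25,700,000 + 48,500,000 + 21,800,000 = 108,700,000 m³
S = 1,482,420,000 / 108,700,000 = 13.6377 ‰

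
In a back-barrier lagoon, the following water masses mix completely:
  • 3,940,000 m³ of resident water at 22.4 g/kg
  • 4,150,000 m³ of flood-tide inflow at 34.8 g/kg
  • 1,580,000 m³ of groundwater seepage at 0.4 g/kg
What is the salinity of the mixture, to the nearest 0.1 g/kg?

24.1 g/kg

Conserving salt mass:
salt = 3,940,000×22.4 + 4,150,000×34.8 + 1,580,000×0.4 = 88,256,000 + 144,420,000 + 632,000 = 233,308,000
volume = 3,940,000 + 4,150,000 + 1,580,000 = 9,670,000 m³
S = 233,308,000 / 9,670,000 = 24.127 g/kg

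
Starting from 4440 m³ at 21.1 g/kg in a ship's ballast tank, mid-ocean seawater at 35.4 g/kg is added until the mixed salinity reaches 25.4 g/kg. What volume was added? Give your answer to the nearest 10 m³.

1910 m³

Salt balance: 4,440×21.1 + V×35.4 = (4,440+V)×25.4
93,684 + 35.4V = 112,776 + 25.4V
19,092 = 10V
V = 1,909.2 m³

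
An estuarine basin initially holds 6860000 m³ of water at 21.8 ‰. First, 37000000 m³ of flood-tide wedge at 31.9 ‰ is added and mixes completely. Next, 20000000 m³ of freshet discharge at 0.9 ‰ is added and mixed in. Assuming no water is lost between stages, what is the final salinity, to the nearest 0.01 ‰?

Conserving salt mass:
Initial salt = 6,860,000×21.8 = 149,548,000
After stage 1: salt = 149,548,000 + 37,000,000×31.9 = 1,329,848,000; volume = 43,860,000 m³; S = 30.32 ‰
After stage 2: salt = 1,329,848,000 + 20,000,000×0.9 = 1,347,848,000; volume = 63,860,000 m³
S = 1,347,848,000 / 63,860,000 = 21.1063 ‰

21.11 ‰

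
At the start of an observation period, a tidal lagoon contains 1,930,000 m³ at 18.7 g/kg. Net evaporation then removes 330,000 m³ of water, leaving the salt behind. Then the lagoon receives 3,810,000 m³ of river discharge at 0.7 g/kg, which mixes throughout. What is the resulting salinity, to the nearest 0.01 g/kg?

7.16 g/kg

After evaporation: salt = 1,930,000×18.7 = 36,091,000; volume = 1,930,000 − 330,000 = 1,600,000 m³
After mixing: salt = 36,091,000 + 3,810,000×0.7 = 38,758,000; volume = 1,600,000 + 3,810,000 = 5,410,000 m³
S = 38,758,000 / 5,410,000 = 7.1641 g/kg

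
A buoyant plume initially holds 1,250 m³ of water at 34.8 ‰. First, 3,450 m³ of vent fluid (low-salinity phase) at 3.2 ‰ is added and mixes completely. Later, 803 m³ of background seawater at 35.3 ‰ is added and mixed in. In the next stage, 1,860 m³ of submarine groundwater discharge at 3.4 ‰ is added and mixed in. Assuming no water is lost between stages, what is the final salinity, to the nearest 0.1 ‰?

12.1 ‰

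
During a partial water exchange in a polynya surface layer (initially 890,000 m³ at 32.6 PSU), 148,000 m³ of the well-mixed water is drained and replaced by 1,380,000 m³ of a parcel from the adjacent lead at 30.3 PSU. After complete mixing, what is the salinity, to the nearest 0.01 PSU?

31.10 PSU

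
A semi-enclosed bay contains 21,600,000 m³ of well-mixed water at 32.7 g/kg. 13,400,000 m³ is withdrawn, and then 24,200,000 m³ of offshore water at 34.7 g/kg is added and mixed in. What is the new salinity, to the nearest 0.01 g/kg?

Remaining after removal: 8,200,000 m³ at 32.7 g/kg (salt = 268,140,000)
After addition: salt = 268,140,000 + 24,200,000×34.7 = 1,107,880,000; volume = 32,400,000 m³
S = 1,107,880,000 / 32,400,000 = 34.1938 g/kg

34.19 g/kg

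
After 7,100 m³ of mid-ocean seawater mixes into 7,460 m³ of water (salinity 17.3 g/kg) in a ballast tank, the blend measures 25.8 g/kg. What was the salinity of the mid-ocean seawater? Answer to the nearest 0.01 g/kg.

Salt balance: 7,460×17.3 + 7,100×S = 14,560×25.8
129,058 + 7,100·S = 375,648
S = (375,648 − 129,058) / 7,100 = 34.731 g/kg

34.73 g/kg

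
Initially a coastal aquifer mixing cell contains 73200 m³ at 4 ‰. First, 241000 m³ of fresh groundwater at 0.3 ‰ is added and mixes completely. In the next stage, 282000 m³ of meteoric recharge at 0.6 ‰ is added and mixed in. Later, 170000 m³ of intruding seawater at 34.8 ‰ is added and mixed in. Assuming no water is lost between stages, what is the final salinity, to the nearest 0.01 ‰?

Total salt / total volume:
Initial salt = 73,200×4 = 292,800
After stage 1: salt = 292,800 + 241,000×0.3 = 365,100; volume = 314,200 m³; S = 1.162 ‰
After stage 2: salt = 365,100 + 282,000×0.6 = 534,300; volume = 596,200 m³; S = 0.896 ‰
After stage 3: salt = 534,300 + 170,000×34.8 = 6,450,300; volume = 766,200 m³
S = 6,450,300 / 766,200 = 8.4186 ‰

8.42 ‰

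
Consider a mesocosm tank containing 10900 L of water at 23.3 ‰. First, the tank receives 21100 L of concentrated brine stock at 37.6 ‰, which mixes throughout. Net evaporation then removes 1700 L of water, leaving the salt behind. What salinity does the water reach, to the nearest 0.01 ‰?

After mixing: salt = 10,900×23.3 + 21,100×37.6 = 1,047,330; volume = 32,000 L
After evaporation: salt unchanged = 1,047,330; volume = 32,000 − 1,700 = 30,300 L
S = 1,047,330 / 30,300 = 34.5653 ‰

34.57 ‰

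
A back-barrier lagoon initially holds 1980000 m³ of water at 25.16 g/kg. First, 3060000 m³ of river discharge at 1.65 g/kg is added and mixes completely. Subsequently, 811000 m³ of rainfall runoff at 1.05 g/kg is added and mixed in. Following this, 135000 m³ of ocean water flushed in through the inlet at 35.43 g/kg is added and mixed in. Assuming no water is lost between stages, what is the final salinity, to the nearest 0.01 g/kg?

10.11 g/kg

Conserving salt mass:
Initial salt = 1,980,000×25.16 = 49,816,800
After stage 1: salt = 49,816,800 + 3,060,000×1.65 = 54,865,800; volume = 5,040,000 m³; S = 10.886 g/kg
After stage 2: salt = 54,865,800 + 811,000×1.05 = 55,717,350; volume = 5,851,000 m³; S = 9.523 g/kg
After stage 3: salt = 55,717,350 + 135,000×35.43 = 60,500,400; volume = 5,986,000 m³
S = 60,500,400 / 5,986,000 = 10.107 g/kg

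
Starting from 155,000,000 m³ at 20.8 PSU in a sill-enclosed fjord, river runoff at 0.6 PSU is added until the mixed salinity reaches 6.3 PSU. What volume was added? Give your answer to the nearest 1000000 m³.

394000000 m³

Salt balance: 155,000,000×20.8 + V×0.6 = (155,000,000+V)×6.3
3,224,000,000 + 0.6V = 976,500,000 + 6.3V
2,247,500,000 = 5.7V
V = 394,298,245.61 m³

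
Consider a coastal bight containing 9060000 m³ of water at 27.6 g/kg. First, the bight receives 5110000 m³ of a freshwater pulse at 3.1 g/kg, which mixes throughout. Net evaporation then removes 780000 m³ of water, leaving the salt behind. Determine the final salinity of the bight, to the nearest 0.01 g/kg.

After mixing: salt = 9,060,000×27.6 + 5,110,000×3.1 = 265,897,000; volume = 14,170,000 m³
After evaporation: salt unchanged = 265,897,000; volume = 14,170,000 − 780,000 = 13,390,000 m³
S = 265,897,000 / 13,390,000 = 19.8579 g/kg

19.86 g/kg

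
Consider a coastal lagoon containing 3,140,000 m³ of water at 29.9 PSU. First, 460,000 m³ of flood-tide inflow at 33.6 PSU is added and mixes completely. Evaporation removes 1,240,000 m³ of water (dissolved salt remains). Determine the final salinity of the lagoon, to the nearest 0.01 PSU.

46.33 PSU

After mixing: salt = 3,140,000×29.9 + 460,000×33.6 = 109,342,000; volume = 3,600,000 m³
After evaporation: salt unchanged = 109,342,000; volume = 3,600,000 − 1,240,000 = 2,360,000 m³
S = 109,342,000 / 2,360,000 = 46.3314 PSU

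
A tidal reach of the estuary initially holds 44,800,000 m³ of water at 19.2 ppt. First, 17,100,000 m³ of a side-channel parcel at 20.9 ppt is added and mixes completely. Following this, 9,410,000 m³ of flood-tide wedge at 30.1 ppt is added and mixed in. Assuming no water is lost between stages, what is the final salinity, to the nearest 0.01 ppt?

21.05 ppt

Conserving salt mass:
Initial salt = 44,800,000×19.2 = 860,160,000
After stage 1: salt = 860,160,000 + 17,100,000×20.9 = 1,217,550,000; volume = 61,900,000 m³; S = 19.67 ppt
After stage 2: salt = 1,217,550,000 + 9,410,000×30.1 = 1,500,791,000; volume = 71,310,000 m³
S = 1,500,791,000 / 71,310,000 = 21.046 ppt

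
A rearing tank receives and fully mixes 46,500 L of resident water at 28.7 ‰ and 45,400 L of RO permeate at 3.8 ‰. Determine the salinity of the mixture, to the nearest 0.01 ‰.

Salt balance:
salt = 46,500×28.7 + 45,400×3.8 = 1,334,550 + 172,520 = 1,507,070
volume = 46,500 + 45,400 = 91,900 L
S = 1,507,070 / 91,900 = 16.399 ‰

16.40 ‰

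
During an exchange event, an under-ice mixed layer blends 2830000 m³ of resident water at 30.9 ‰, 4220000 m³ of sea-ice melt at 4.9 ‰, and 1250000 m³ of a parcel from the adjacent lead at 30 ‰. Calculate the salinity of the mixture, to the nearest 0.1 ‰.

17.5 ‰

Salt balance:
salt = 2,830,000×30.9 + 4,220,000×4.9 + 1,250,000×30 = 87,447,000 + 20,678,000 + 37,500,000 = 145,625,000
volume = 2,830,000 + 4,220,000 + 1,250,000 = 8,300,000 m³
S = 145,625,000 / 8,300,000 = 17.545 ‰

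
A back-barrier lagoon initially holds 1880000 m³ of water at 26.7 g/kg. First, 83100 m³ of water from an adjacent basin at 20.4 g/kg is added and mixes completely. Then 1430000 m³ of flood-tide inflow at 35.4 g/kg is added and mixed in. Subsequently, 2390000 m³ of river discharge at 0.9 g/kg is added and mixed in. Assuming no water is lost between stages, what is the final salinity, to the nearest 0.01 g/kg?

18.10 g/kg

Weighted by volume,
Initial salt = 1,880,000×26.7 = 50,196,000
After stage 1: salt = 50,196,000 + 83,100×20.4 = 51,891,240; volume = 1,963,100 m³; S = 26.433 g/kg
After stage 2: salt = 51,891,240 + 1,430,000×35.4 = 102,513,240; volume = 3,393,100 m³; S = 30.212 g/kg
After stage 3: salt = 102,513,240 + 2,390,000×0.9 = 104,664,240; volume = 5,783,100 m³
S = 104,664,240 / 5,783,100 = 18.0983 g/kg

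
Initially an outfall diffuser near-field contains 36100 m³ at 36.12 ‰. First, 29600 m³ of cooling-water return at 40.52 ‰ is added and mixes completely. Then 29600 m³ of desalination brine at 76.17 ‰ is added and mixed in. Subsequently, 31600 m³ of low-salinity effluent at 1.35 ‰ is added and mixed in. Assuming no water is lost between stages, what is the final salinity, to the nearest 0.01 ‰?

37.83 ‰

Total salt / total volume:
Initial salt = 36,100×36.12 = 1,303,932
After stage 1: salt = 1,303,932 + 29,600×40.52 = 2,503,324; volume = 65,700 m³; S = 38.102 ‰
After stage 2: salt = 2,503,324 + 29,600×76.17 = 4,757,956; volume = 95,300 m³; S = 49.926 ‰
After stage 3: salt = 4,757,956 + 31,600×1.35 = 4,800,616; volume = 126,900 m³
S = 4,800,616 / 126,900 = 37.8299 ‰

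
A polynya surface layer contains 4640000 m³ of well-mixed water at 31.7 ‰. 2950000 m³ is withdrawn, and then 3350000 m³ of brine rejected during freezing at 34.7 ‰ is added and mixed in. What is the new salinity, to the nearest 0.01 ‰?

33.69 ‰

Remaining after removal: 1,690,000 m³ at 31.7 ‰ (salt = 53,573,000)
After addition: salt = 53,573,000 + 3,350,000×34.7 = 169,818,000; volume = 5,040,000 m³
S = 169,818,000 / 5,040,000 = 33.694 ‰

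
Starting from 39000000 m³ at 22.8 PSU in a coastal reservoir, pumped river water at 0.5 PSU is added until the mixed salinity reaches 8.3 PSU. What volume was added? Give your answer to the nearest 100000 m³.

Salt balance: 39,000,000×22.8 + V×0.5 = (39,000,000+V)×8.3
889,200,000 + 0.5V = 323,700,000 + 8.3V
565,500,000 = 7.8V
V = 72,500,000 m³

72500000 m³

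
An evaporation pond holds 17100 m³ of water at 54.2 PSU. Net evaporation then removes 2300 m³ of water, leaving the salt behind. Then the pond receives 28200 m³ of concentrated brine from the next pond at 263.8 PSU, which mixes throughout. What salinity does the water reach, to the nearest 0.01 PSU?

194.56 PSU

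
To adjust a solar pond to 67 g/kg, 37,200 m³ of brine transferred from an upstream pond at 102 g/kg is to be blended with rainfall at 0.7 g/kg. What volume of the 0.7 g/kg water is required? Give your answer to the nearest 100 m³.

19600 m³

Salt balance: 37,200×102 + V×0.7 = (37,200+V)×67
3,794,400 + 0.7V = 2,492,400 + 67V
1,302,000 = 66.3V
V = 19,638.01 m³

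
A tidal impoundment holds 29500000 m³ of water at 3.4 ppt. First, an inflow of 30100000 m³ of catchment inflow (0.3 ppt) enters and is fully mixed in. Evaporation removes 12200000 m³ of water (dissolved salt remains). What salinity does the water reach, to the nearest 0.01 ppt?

2.31 ppt

After mixing: salt = 29,500,000×3.4 + 30,100,000×0.3 = 109,330,000; volume = 59,600,000 m³
After evaporation: salt unchanged = 109,330,000; volume = 59,600,000 − 12,200,000 = 47,400,000 m³
S = 109,330,000 / 47,400,000 = 2.3065 ppt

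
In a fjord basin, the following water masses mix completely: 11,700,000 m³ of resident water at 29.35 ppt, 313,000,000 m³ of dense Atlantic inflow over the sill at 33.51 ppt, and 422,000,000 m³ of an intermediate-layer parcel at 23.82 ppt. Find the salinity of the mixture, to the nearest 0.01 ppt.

27.97 ppt

By conservation of dissolved salt,
salt = 11,700,000×29.35 + 313,000,000×33.51 + 422,000,000×23.82 = 343,395,000 + 10,488,630,000 + 10,052,040,000 = 20,884,065,000
volume = 11,700,000 + 313,000,000 + 422,000,000 = 746,700,000 m³
S = 20,884,065,000 / 746,700,000 = 27.9685 ppt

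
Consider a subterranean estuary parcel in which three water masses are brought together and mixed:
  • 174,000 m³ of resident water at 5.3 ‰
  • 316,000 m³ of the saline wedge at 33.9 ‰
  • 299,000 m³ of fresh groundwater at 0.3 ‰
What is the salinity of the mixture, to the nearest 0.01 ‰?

14.86 ‰

Conserving salt mass:
salt = 174,000×5.3 + 316,000×33.9 + 299,000×0.3 = 922,200 + 10,712,400 + 89,700 = 11,724,300
volume = 174,000 + 316,000 + 299,000 = 789,000 m³
S = 11,724,300 / 789,000 = 14.8597 ‰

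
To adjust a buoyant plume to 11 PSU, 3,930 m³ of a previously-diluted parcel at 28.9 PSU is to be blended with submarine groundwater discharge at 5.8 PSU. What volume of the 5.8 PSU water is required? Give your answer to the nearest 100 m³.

13500 m³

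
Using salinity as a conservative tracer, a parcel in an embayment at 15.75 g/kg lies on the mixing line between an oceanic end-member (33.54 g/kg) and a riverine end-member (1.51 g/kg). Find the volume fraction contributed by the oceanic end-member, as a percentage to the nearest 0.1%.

Let g be the oceanic fraction. Salt balance per unit volume:
g×33.54 + (1−g)×1.51 = 15.75
g = (15.75 − 1.51) / (33.54 − 1.51) = 14.24/32.03 = 0.4446

44.5%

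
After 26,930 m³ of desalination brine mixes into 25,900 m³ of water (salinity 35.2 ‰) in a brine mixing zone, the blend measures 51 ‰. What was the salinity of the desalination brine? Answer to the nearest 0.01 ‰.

Salt balance: 25,900×35.2 + 26,930×S = 52,830×51
911,680 + 26,930·S = 2,694,330
S = (2,694,330 − 911,680) / 26,930 = 66.1957 ‰

66.20 ‰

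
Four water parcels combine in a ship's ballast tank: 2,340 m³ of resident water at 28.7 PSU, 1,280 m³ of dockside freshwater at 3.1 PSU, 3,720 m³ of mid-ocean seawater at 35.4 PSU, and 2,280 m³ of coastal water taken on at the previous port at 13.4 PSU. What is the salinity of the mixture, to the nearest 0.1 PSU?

24.3 PSU

Weighted by volume,
salt = 2,340×28.7 + 1,280×3.1 + 3,720×35.4 + 2,280×13.4 = 67,158 + 3,968 + 131,688 + 30,552 = 233,366
volume = 2,340 + 1,280 + 3,720 + 2,280 = 9,620 m³
S = 233,366 / 9,620 = 24.258 PSU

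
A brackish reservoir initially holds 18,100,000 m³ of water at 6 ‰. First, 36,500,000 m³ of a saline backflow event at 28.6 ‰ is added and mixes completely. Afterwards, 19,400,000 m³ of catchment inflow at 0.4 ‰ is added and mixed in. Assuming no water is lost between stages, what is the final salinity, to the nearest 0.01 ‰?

15.68 ‰

Weighted by volume,
Initial salt = 18,100,000×6 = 108,600,000
After stage 1: salt = 108,600,000 + 36,500,000×28.6 = 1,152,500,000; volume = 54,600,000 m³; S = 21.108 ‰
After stage 2: salt = 1,152,500,000 + 19,400,000×0.4 = 1,160,260,000; volume = 74,000,000 m³
S = 1,160,260,000 / 74,000,000 = 15.6792 ‰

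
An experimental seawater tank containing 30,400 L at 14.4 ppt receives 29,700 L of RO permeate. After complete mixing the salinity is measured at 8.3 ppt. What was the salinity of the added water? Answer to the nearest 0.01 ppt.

Salt balance: 30,400×14.4 + 29,700×S = 60,100×8.3
437,760 + 29,700·S = 498,830
S = (498,830 − 437,760) / 29,700 = 2.0562 ppt

2.06 ppt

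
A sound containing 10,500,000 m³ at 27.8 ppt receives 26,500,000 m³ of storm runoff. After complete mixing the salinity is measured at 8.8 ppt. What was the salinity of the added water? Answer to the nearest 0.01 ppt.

1.27 ppt

Salt balance: 10,500,000×27.8 + 26,500,000×S = 37,000,000×8.8
291,900,000 + 26,500,000·S = 325,600,000
S = (325,600,000 − 291,900,000) / 26,500,000 = 1.2717 ppt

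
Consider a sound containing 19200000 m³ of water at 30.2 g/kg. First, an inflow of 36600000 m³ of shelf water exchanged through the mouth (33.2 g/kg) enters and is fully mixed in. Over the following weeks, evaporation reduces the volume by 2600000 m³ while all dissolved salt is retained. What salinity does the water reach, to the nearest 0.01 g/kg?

After mixing: salt = 19,200,000×30.2 + 36,600,000×33.2 = 1,794,960,000; volume = 55,800,000 m³
After evaporation: salt unchanged = 1,794,960,000; volume = 55,800,000 − 2,600,000 = 53,200,000 m³
S = 1,794,960,000 / 53,200,000 = 33.7398 g/kg

33.74 g/kg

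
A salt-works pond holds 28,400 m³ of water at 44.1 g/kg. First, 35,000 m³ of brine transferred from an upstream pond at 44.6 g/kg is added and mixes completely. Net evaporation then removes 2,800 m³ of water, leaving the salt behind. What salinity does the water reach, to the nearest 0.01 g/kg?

46.43 g/kg

After mixing: salt = 28,400×44.1 + 35,000×44.6 = 2,813,440; volume = 63,400 m³
After evaporation: salt unchanged = 2,813,440; volume = 63,400 − 2,800 = 60,600 m³
S = 2,813,440 / 60,600 = 46.4264 g/kg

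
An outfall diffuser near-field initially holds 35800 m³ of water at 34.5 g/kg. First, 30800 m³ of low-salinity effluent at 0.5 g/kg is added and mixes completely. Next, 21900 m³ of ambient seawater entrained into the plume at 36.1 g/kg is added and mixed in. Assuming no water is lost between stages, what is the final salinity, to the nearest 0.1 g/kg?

23.1 g/kg

By conservation of dissolved salt,
Initial salt = 35,800×34.5 = 1,235,100
After stage 1: salt = 1,235,100 + 30,800×0.5 = 1,250,500; volume = 66,600 m³; S = 18.776 g/kg
After stage 2: salt = 1,250,500 + 21,900×36.1 = 2,041,090; volume = 88,500 m³
S = 2,041,090 / 88,500 = 23.0632 g/kg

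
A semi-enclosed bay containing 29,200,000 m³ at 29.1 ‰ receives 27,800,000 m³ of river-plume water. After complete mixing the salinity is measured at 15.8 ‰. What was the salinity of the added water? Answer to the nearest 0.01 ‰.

1.83 ‰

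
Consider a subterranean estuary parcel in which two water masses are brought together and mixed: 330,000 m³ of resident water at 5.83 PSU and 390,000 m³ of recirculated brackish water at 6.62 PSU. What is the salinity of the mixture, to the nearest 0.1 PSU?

Salt balance:
salt = 330,000×5.83 + 390,000×6.62 = 1,923,900 + 2,581,800 = 4,505,700
volume = 330,000 + 390,000 = 720,000 m³
S = 4,505,700 / 720,000 = 6.258 PSU

6.3 PSU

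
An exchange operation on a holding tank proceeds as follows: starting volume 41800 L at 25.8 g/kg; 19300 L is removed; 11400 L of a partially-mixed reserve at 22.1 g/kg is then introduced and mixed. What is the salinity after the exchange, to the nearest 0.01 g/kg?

Remaining after removal: 22,500 L at 25.8 g/kg (salt = 580,500)
After addition: salt = 580,500 + 11,400×22.1 = 832,440; volume = 33,900 L
S = 832,440 / 33,900 = 24.5558 g/kg

24.56 g/kg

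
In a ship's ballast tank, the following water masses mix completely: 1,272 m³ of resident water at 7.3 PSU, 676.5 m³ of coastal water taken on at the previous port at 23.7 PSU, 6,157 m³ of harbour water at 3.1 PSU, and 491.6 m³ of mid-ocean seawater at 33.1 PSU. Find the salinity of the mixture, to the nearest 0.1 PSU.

7.1 PSU

Mass of salt is conserved:
salt = 1,272×7.3 + 676.5×23.7 + 6,157×3.1 + 491.6×33.1 = 9,285.6 + 16,033.05 + 19,086.7 + 16,271.96 = 60,677.31
volume = 1,272 + 676.5 + 6,157 + 491.6 = 8,597.1 m³
S = 60,677.31 / 8,597.1 = 7.058 PSU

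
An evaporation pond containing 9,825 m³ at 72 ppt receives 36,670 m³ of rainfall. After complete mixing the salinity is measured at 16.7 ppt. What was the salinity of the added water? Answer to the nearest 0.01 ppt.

1.88 ppt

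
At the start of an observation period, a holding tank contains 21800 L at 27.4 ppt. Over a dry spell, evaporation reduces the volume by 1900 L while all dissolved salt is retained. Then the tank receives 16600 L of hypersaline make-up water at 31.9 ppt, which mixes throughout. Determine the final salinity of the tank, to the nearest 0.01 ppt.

After evaporation: salt = 21,800×27.4 = 597,320; volume = 21,800 − 1,900 = 19,900 L
After mixing: salt = 597,320 + 16,600×31.9 = 1,126,860; volume = 19,900 + 16,600 = 36,500 L
S = 1,126,860 / 36,500 = 30.8729 ppt

30.87 ppt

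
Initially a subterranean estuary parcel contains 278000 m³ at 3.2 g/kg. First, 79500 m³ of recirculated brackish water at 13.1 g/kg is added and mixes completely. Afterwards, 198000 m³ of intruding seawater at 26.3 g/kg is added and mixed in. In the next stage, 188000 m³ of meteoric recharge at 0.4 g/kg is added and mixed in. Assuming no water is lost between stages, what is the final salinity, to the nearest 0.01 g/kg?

9.70 g/kg

Mass of salt is conserved:
Initial salt = 278,000×3.2 = 889,600
After stage 1: salt = 889,600 + 79,500×13.1 = 1,931,050; volume = 357,500 m³; S = 5.402 g/kg
After stage 2: salt = 1,931,050 + 198,000×26.3 = 7,138,450; volume = 555,500 m³; S = 12.85 g/kg
After stage 3: salt = 7,138,450 + 188,000×0.4 = 7,213,650; volume = 743,500 m³
S = 7,213,650 / 743,500 = 9.7023 g/kg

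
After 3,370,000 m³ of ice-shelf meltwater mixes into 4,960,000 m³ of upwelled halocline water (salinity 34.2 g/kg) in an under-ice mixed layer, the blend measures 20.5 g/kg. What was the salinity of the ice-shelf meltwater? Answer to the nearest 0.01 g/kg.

0.34 g/kg

Salt balance: 4,960,000×34.2 + 3,370,000×S = 8,330,000×20.5
169,632,000 + 3,370,000·S = 170,765,000
S = (170,765,000 − 169,632,000) / 3,370,000 = 0.3362 g/kg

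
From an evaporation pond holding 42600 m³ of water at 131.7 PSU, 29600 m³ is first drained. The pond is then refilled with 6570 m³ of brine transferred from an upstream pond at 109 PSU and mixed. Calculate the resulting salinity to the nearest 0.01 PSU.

124.08 PSU

Remaining after removal: 13,000 m³ at 131.7 PSU (salt = 1,712,100)
After addition: salt = 1,712,100 + 6,570×109 = 2,428,230; volume = 19,570 m³
S = 2,428,230 / 19,570 = 124.0792 PSU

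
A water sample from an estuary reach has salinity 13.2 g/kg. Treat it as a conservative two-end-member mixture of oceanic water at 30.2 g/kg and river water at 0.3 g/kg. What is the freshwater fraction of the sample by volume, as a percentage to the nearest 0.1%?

56.9%

Let f be the freshwater fraction. Salt balance per unit volume:
f×0.3 + (1−f)×30.2 = 13.2
f = (30.2 − 13.2) / (30.2 − 0.3) = 17/29.9 = 0.5686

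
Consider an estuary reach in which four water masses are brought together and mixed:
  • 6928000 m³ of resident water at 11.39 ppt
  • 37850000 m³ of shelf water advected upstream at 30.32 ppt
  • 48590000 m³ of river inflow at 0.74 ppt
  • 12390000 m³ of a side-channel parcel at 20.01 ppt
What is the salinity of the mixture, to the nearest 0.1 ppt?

14.3 ppt

By conservation of dissolved salt,
salt = 6,928,000×11.39 + 37,850,000×30.32 + 48,590,000×0.74 + 12,390,000×20.01 = 78,909,920 + 1,147,612,000 + 35,956,600 + 247,923,900 = 1,510,402,420
volume = 6,928,000 + 37,850,000 + 48,590,000 + 12,390,000 = 105,758,000 m³
S = 1,510,402,420 / 105,758,000 = 14.282 ppt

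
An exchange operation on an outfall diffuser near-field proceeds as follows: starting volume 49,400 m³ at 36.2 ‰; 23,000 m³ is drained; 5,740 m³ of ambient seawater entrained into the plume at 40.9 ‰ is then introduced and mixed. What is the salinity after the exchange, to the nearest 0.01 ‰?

Remaining after removal: 26,400 m³ at 36.2 ‰ (salt = 955,680)
After addition: salt = 955,680 + 5,740×40.9 = 1,190,446; volume = 32,140 m³
S = 1,190,446 / 32,140 = 37.0394 ‰

37.04 ‰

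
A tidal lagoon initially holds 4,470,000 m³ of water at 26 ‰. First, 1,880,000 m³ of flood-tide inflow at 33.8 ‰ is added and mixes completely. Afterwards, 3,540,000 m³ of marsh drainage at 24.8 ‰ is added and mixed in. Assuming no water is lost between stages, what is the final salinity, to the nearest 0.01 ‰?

27.05 ‰

Conserving salt mass:
Initial salt = 4,470,000×26 = 116,220,000
After stage 1: salt = 116,220,000 + 1,880,000×33.8 = 179,764,000; volume = 6,350,000 m³; S = 28.309 ‰
After stage 2: salt = 179,764,000 + 3,540,000×24.8 = 267,556,000; volume = 9,890,000 m³
S = 267,556,000 / 9,890,000 = 27.0532 ‰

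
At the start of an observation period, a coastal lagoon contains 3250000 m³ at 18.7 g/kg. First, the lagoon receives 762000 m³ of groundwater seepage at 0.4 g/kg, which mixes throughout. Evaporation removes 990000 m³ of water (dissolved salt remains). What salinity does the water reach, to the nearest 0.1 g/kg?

After mixing: salt = 3,250,000×18.7 + 762,000×0.4 = 61,079,800; volume = 4,012,000 m³
After evaporation: salt unchanged = 61,079,800; volume = 4,012,000 − 990,000 = 3,022,000 m³
S = 61,079,800 / 3,022,000 = 20.2117 g/kg

20.2 g/kg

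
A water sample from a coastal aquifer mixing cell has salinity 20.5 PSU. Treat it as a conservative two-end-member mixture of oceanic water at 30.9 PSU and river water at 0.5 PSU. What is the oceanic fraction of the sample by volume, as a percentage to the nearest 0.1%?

Let g be the oceanic fraction. Salt balance per unit volume:
g×30.9 + (1−g)×0.5 = 20.5
g = (20.5 − 0.5) / (30.9 − 0.5) = 20/30.4 = 0.6579

65.8%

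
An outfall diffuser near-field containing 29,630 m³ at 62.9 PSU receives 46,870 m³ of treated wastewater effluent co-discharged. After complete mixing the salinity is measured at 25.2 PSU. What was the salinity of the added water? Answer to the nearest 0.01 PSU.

Salt balance: 29,630×62.9 + 46,870×S = 76,500×25.2
1,863,727 + 46,870·S = 1,927,800
S = (1,927,800 − 1,863,727) / 46,870 = 1.367 PSU

1.37 PSU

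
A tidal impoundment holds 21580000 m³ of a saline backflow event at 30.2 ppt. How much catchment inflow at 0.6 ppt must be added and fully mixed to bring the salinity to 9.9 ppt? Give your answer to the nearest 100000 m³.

Salt balance: 21,580,000×30.2 + V×0.6 = (21,580,000+V)×9.9
651,716,000 + 0.6V = 213,642,000 + 9.9V
438,074,000 = 9.3V
V = 47,104,731.18 m³

47100000 m³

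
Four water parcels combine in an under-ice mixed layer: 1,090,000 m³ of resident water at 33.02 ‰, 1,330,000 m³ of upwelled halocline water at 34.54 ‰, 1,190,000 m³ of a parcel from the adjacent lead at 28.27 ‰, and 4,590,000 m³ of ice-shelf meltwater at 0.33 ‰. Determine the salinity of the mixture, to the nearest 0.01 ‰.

Total salt / total volume:
salt = 1,090,000×33.02 + 1,330,000×34.54 + 1,190,000×28.27 + 4,590,000×0.33 = 35,991,800 + 45,938,200 + 33,641,300 + 1,514,700 = 117,086,000
volume = 1,090,000 + 1,330,000 + 1,190,000 + 4,590,000 = 8,200,000 m³
S = 117,086,000 / 8,200,000 = 14.2788 ‰

14.28 ‰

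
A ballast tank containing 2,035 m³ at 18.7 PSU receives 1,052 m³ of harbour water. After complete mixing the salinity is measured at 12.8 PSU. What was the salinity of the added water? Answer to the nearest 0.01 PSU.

Salt balance: 2,035×18.7 + 1,052×S = 3,087×12.8
38,054.5 + 1,052·S = 39,513.6
S = (39,513.6 − 38,054.5) / 1,052 = 1.387 PSU

1.39 PSU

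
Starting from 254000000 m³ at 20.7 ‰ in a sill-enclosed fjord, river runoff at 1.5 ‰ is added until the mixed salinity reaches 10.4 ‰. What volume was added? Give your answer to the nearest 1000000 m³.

294000000 m³

Salt balance: 254,000,000×20.7 + V×1.5 = (254,000,000+V)×10.4
5,257,800,000 + 1.5V = 2,641,600,000 + 10.4V
2,616,200,000 = 8.9V
V = 293,955,056.18 m³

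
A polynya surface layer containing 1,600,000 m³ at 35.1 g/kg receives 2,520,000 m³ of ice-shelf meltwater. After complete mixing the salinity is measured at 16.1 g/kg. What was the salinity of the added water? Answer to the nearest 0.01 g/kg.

Salt balance: 1,600,000×35.1 + 2,520,000×S = 4,120,000×16.1
56,160,000 + 2,520,000·S = 66,332,000
S = (66,332,000 − 56,160,000) / 2,520,000 = 4.0365 g/kg

4.04 g/kg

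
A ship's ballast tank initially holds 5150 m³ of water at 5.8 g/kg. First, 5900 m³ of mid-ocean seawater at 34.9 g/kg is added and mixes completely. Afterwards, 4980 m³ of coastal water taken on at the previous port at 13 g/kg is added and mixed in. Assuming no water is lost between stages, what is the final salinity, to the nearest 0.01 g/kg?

Weighted by volume,
Initial salt = 5,150×5.8 = 29,870
After stage 1: salt = 29,870 + 5,900×34.9 = 235,780; volume = 11,050 m³; S = 21.338 g/kg
After stage 2: salt = 235,780 + 4,980×13 = 300,520; volume = 16,030 m³
S = 300,520 / 16,030 = 18.7473 g/kg

18.75 g/kg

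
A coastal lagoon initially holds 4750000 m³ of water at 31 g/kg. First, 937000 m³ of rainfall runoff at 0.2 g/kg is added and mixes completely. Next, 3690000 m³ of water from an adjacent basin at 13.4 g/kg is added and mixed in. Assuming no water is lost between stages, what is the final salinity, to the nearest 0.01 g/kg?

21.00 g/kg

Total salt / total volume:
Initial salt = 4,750,000×31 = 147,250,000
After stage 1: salt = 147,250,000 + 937,000×0.2 = 147,437,400; volume = 5,687,000 m³; S = 25.925 g/kg
After stage 2: salt = 147,437,400 + 3,690,000×13.4 = 196,883,400; volume = 9,377,000 m³
S = 196,883,400 / 9,377,000 = 20.9964 g/kg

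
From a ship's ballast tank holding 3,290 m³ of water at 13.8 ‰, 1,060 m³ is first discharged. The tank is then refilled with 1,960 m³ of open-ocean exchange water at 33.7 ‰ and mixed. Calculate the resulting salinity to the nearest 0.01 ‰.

Remaining after removal: 2,230 m³ at 13.8 ‰ (salt = 30,774)
After addition: salt = 30,774 + 1,960×33.7 = 96,826; volume = 4,190 m³
S = 96,826 / 4,190 = 23.1088 ‰

23.11 ‰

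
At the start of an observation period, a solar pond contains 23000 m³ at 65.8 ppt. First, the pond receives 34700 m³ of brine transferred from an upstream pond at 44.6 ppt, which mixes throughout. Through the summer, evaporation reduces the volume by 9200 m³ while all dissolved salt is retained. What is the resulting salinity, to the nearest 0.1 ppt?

63.1 ppt

After mixing: salt = 23,000×65.8 + 34,700×44.6 = 3,061,020; volume = 57,700 m³
After evaporation: salt unchanged = 3,061,020; volume = 57,700 − 9,200 = 48,500 m³
S = 3,061,020 / 48,500 = 63.1138 ppt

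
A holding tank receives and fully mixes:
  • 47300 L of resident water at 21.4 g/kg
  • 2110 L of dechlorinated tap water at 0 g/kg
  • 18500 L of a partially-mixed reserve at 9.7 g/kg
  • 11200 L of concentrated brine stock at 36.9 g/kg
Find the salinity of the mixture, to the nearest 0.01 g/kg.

20.29 g/kg

Weighted by volume,
salt = 47,300×21.4 + 2,110×0 + 18,500×9.7 + 11,200×36.9 = 1,012,220 + 0 + 179,450 + 413,280 = 1,604,950
volume = 47,300 + 2,110 + 18,500 + 11,200 = 79,110 L
S = 1,604,950 / 79,110 = 20.2876 g/kg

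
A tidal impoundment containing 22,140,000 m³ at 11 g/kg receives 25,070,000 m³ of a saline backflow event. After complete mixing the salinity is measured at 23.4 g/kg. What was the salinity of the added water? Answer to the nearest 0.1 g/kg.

34.4 g/kg

Salt balance: 22,140,000×11 + 25,070,000×S = 47,210,000×23.4
243,540,000 + 25,070,000·S = 1,104,714,000
S = (1,104,714,000 − 243,540,000) / 25,070,000 = 34.3508 g/kg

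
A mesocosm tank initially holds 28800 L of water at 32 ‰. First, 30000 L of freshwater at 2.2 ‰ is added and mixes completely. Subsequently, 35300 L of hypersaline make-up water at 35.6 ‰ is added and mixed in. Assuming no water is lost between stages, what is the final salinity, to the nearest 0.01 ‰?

23.85 ‰

Salt balance:
Initial salt = 28,800×32 = 921,600
After stage 1: salt = 921,600 + 30,000×2.2 = 987,600; volume = 58,800 L; S = 16.796 ‰
After stage 2: salt = 987,600 + 35,300×35.6 = 2,244,280; volume = 94,100 L
S = 2,244,280 / 94,100 = 23.8499 ‰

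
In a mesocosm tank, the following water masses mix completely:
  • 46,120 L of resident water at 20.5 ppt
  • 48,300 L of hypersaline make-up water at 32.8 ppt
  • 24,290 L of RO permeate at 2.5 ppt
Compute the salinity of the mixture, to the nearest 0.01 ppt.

Weighted by volume,
salt = 46,120×20.5 + 48,300×32.8 + 24,290×2.5 = 945,460 + 1,584,240 + 60,725 = 2,590,425
volume = 46,120 + 48,300 + 24,290 = 118,710 L
S = 2,590,425 / 118,710 = 21.8215 ppt

21.82 ppt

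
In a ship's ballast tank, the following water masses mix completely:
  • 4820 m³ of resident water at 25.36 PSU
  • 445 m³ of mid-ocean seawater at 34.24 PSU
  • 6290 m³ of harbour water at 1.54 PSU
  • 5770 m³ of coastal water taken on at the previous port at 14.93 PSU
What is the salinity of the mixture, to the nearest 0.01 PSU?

Total salt / total volume:
salt = 4,820×25.36 + 445×34.24 + 6,290×1.54 + 5,770×14.93 = 122,235.2 + 15,236.8 + 9,686.6 + 86,146.1 = 233,304.7
volume = 4,820 + 445 + 6,290 + 5,770 = 17,325 m³
S = 233,304.7 / 17,325 = 13.4664 PSU

13.47 PSU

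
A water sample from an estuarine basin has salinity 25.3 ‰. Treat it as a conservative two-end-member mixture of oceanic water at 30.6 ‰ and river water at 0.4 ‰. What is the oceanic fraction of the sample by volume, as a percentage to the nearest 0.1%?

Let g be the oceanic fraction. Salt balance per unit volume:
g×30.6 + (1−g)×0.4 = 25.3
g = (25.3 − 0.4) / (30.6 − 0.4) = 24.9/30.2 = 0.8245

82.5%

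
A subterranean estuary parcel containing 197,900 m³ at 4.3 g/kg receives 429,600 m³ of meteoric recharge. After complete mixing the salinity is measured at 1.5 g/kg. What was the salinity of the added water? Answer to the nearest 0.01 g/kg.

Salt balance: 197,900×4.3 + 429,600×S = 627,500×1.5
850,970 + 429,600·S = 941,250
S = (941,250 − 850,970) / 429,600 = 0.2101 g/kg

0.21 g/kg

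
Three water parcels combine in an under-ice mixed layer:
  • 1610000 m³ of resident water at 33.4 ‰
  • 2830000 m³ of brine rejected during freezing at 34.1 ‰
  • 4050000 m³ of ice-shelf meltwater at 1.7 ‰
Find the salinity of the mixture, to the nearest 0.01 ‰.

18.51 ‰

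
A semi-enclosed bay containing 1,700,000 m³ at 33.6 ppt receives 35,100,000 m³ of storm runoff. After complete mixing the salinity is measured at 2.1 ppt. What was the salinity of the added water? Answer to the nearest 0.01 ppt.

0.57 ppt

Salt balance: 1,700,000×33.6 + 35,100,000×S = 36,800,000×2.1
57,120,000 + 35,100,000·S = 77,280,000
S = (77,280,000 − 57,120,000) / 35,100,000 = 0.5744 ppt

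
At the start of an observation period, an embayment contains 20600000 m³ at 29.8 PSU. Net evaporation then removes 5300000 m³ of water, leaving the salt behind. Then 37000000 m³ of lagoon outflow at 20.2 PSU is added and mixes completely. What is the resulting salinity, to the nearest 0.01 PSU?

26.03 PSU

After evaporation: salt = 20,600,000×29.8 = 613,880,000; volume = 20,600,000 − 5,300,000 = 15,300,000 m³
After mixing: salt = 613,880,000 + 37,000,000×20.2 = 1,361,280,000; volume = 15,300,000 + 37,000,000 = 52,300,000 m³
S = 1,361,280,000 / 52,300,000 = 26.0283 PSU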